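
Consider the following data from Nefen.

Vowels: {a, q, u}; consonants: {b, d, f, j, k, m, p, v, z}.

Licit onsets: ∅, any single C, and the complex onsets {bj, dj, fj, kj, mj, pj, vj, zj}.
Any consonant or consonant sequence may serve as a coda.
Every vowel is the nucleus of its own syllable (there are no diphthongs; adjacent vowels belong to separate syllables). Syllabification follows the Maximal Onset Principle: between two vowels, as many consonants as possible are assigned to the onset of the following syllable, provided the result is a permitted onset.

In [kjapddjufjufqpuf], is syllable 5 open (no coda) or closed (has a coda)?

closed

Vowels present: a, u, u, q, u; each is a nucleus, giving 5 syllables.
/a…u/ gap (V1→V2): /pddj/ splits as /pd/ + /dj/ (/dj/ is the longest suffix that is a licit onset).
/u…u/ gap (V2→V3): /fj/ — entire cluster is a permitted onset → onset /fj/, coda ∅.
/u…q/ gap (V3→V4): /f/ → onset of the next syllable (single consonants are always licit onsets).
/q…u/ gap (V4→V5): /p/ is a single consonant, so it becomes the next onset.
Putting it together: kjapd.dju.fju.fq.puf.
Syllable 5 is /puf/ with coda /f/, so it is closed.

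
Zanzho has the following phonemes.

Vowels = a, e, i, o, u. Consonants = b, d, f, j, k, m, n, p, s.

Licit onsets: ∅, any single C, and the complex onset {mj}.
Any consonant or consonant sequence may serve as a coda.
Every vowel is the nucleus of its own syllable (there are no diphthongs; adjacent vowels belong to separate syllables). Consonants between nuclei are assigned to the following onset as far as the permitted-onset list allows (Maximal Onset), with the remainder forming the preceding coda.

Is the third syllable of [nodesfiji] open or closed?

Nuclei (vowels): o, e, i, i → 4 syllables.
Between /o/ (V1) and /e/ (V2): just /d/ — single C goes to the following onset.
Between /e/ (V2) and /i/ (V3): /sf/ splits as /s/ + /f/ (/f/ is the longest suffix that is a licit onset).
Between /i/ (V3) and /i/ (V4): /j/ is a single consonant, so it becomes the next onset.
Putting it together: no.des.fi.ji.
Syllable 3 is /fi/; it ends in its nucleus with no coda, so it is open.

open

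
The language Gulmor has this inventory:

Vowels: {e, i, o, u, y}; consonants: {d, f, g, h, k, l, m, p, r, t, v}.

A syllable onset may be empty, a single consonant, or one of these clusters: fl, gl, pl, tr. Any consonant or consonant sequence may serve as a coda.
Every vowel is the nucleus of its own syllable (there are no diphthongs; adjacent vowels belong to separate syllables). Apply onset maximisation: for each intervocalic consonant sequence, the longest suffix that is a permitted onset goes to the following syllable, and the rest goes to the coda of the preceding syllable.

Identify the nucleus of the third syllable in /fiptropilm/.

i

Vowels present: i, o, i; each is a nucleus, giving 3 syllables.
The third nucleus (vowel 3 from the left) is /i/.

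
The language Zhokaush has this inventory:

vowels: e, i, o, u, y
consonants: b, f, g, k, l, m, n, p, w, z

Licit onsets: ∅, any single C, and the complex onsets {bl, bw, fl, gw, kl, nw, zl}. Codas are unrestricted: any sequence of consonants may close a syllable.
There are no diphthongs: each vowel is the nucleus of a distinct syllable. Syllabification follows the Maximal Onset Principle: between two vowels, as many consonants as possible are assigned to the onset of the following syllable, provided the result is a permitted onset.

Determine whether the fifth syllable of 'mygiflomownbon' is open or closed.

Nuclei (vowels): y, i, o, o, o → 5 syllables.
σ1/σ2 boundary: just /g/ — single C goes to the following onset.
σ2/σ3 boundary: /fl/ — entire cluster is a permitted onset → onset /fl/, coda ∅.
σ3/σ4 boundary: just /m/ — single C goes to the following onset.
σ4/σ5 boundary: /wnb/ splits as /wn/ + /b/ (/b/ is the longest suffix that is a licit onset).
Putting it together: my.gi.flo.mown.bon.
Syllable 5 is /bon/ with coda /n/, so it is closed.

closed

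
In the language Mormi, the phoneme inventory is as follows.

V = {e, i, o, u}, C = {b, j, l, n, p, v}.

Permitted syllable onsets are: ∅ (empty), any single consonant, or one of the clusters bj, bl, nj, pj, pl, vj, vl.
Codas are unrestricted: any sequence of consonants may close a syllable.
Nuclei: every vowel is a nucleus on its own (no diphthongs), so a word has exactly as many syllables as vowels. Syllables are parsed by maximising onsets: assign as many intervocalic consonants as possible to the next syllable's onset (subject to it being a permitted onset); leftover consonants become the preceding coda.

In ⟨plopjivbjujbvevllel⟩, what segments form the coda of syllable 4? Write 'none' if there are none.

vl

Nuclei (vowels): o, i, u, e, e → 5 syllables.
/o…i/ gap (V1→V2): /pj/ — entire cluster is a permitted onset → onset /pj/, coda ∅.
/i…u/ gap (V2→V3): /vbj/ — longest licit onset from the right is /bj/, leaving /v/ as coda.
/u…e/ gap (V3→V4): /jbv/ — longest licit onset from the right is /v/, leaving /jb/ as coda.
/e…e/ gap (V4→V5): /vll/ splits as /vl/ + /l/ (/l/ is the longest suffix that is a licit onset).
Putting it together: plo.pjiv.bjujb.vevl.lel.
Syllable 4 is /vevl/: onset /v/, nucleus /e/, coda /vl/.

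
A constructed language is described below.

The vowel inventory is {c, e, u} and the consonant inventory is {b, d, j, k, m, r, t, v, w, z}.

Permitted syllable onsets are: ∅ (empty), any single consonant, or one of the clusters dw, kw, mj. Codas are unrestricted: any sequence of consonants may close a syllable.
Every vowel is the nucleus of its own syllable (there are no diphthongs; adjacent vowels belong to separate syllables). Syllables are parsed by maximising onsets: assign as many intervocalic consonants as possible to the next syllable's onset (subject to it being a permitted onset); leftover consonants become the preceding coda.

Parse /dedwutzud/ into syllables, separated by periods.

Vowels present: e, u, u; each is a nucleus, giving 3 syllables.
/e…u/ gap (V1→V2): /dw/ — entire cluster is a permitted onset → onset /dw/, coda ∅.
/u…u/ gap (V2→V3): /tz/; trying suffixes from longest down, /z/ is the first permitted one, so coda /t/ | onset /z/.

de.dwut.zud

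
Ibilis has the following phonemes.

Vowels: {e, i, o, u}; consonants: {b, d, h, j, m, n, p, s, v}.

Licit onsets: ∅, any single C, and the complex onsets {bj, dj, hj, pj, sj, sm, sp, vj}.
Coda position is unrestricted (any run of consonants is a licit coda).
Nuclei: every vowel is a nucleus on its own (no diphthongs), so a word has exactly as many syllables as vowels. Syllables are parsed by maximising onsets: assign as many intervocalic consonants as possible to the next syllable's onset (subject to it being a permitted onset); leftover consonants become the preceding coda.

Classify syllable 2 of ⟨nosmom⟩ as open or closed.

Nuclei (vowels): o, o → 2 syllables.
Between /o/ (V1) and /o/ (V2): /sm/ — entire cluster is a permitted onset → onset /sm/, coda ∅.
So the parse is no.smom.
Syllable 2 is /smom/ with coda /m/, so it is closed.

closed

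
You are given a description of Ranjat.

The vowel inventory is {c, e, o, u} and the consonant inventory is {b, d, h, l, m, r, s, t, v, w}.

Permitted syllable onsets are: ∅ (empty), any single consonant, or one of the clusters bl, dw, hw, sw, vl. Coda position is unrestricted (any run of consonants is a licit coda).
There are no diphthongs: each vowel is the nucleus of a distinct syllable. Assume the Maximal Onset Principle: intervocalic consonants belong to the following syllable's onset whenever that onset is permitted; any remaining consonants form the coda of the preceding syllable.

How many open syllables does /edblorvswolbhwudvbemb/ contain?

0

Nuclei (vowels): e, o, o, u, e → 5 syllables.
V1 /e/ – V2 /o/: /dbl/ splits as /d/ + /bl/ (/bl/ is the longest suffix that is a licit onset).
V2 /o/ – V3 /o/: /rvsw/ — longest licit onset from the right is /sw/, leaving /rv/ as coda.
V3 /o/ – V4 /u/: /lbhw/ splits as /lb/ + /hw/ (/hw/ is the longest suffix that is a licit onset).
V4 /u/ – V5 /e/: cluster /dvb/ — the longest permitted-onset suffix is /b/; onset = /b/, preceding coda = /dv/.
Putting it together: ed.blorv.swolb.hwudv.bemb.
Classifying each syllable: /ed/ (closed), /blorv/ (closed), /swolb/ (closed), /hwudv/ (closed), /bemb/ (closed).
Open syllables: 0.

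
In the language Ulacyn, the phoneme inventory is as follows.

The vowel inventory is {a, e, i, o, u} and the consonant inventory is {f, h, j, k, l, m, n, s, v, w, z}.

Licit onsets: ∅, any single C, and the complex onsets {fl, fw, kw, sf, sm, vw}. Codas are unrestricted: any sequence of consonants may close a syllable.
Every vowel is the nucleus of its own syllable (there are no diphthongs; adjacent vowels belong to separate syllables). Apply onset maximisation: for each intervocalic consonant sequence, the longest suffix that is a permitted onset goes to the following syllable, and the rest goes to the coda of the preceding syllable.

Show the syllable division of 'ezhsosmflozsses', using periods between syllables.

ezh.sosm.flozs.ses

Nuclei (vowels): e, o, o, e → 4 syllables.
/e…o/ gap (V1→V2): /zhs/; trying suffixes from longest down, /s/ is the first permitted one, so coda /zh/ | onset /s/.
/o…o/ gap (V2→V3): /smfl/ — longest licit onset from the right is /fl/, leaving /sm/ as coda.
/o…e/ gap (V3→V4): /zss/ — longest licit onset from the right is /s/, leaving /zs/ as coda.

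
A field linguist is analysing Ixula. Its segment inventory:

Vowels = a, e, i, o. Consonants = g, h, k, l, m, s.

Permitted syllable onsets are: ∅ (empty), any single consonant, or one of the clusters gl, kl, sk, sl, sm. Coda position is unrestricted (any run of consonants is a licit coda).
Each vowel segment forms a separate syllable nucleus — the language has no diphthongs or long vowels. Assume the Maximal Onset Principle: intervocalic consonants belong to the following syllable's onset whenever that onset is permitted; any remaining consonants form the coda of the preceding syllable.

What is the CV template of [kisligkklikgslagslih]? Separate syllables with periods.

Nuclei (vowels): i, i, i, a, i → 5 syllables.
Between /i/ (V1) and /i/ (V2): /sl/ — entire cluster is a permitted onset → onset /sl/, coda ∅.
Between /i/ (V2) and /i/ (V3): /gkkl/ splits as /gk/ + /kl/ (/kl/ is the longest suffix that is a licit onset).
Between /i/ (V3) and /a/ (V4): /kgsl/ — longest licit onset from the right is /sl/, leaving /kg/ as coda.
Between /a/ (V4) and /i/ (V5): /gsl/; trying suffixes from longest down, /sl/ is the first permitted one, so coda /g/ | onset /sl/.
So the parse is ki.sligk.klikg.slag.slih.
Mapping each syllable to C/V: /ki/ → CV, /sligk/ → CCVCC, /klikg/ → CCVCC, /slag/ → CCVC, /slih/ → CCVC.

CV.CCVCC.CCVCC.CCVC.CCVC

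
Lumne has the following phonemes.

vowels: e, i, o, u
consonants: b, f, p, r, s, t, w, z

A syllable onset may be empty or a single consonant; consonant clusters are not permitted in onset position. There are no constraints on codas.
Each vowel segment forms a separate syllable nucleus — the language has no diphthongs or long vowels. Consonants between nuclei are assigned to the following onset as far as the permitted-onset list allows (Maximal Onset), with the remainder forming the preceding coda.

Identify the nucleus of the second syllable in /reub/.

u

Vowels present: e, u; each is a nucleus, giving 2 syllables.
The second nucleus (vowel 2 from the left) is /u/.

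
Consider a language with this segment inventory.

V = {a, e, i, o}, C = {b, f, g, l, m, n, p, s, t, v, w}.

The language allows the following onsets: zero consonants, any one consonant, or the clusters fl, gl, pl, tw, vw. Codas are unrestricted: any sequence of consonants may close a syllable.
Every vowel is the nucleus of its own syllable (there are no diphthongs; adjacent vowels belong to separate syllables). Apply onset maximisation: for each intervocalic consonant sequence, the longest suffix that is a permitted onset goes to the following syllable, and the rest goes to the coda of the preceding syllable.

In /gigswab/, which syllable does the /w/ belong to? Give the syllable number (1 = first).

Nuclei (vowels): i, a → 2 syllables.
σ1/σ2 boundary: cluster /gsw/ — the longest permitted-onset suffix is /w/; onset = /w/, preceding coda = /gs/.
Syllabification: gigs.wab.
The /w/ is in the onset of syllable 2 (/wab/).

2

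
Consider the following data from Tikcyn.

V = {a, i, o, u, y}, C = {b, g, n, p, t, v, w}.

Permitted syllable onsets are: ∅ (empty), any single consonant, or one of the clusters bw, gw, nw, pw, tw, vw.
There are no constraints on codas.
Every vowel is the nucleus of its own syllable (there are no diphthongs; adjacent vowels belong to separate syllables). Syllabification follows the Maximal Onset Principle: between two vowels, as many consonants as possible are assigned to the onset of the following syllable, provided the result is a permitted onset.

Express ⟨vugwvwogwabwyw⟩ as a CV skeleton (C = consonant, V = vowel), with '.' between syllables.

CVCC.CCV.CCV.CCVC

The vowels are u, o, a, y — 4 nuclei, so 4 syllables.
V1 /u/ – V2 /o/: /gwvw/; trying suffixes from longest down, /vw/ is the first permitted one, so coda /gw/ | onset /vw/.
V2 /o/ – V3 /a/: /gw/ — entire cluster is a permitted onset → onset /gw/, coda ∅.
V3 /a/ – V4 /y/: /bw/ — entire cluster is a permitted onset → onset /bw/, coda ∅.
Putting it together: vugw.vwo.gwa.bwyw.
Mapping each syllable to C/V: /vugw/ → CVCC, /vwo/ → CCV, /gwa/ → CCV, /bwyw/ → CCVC.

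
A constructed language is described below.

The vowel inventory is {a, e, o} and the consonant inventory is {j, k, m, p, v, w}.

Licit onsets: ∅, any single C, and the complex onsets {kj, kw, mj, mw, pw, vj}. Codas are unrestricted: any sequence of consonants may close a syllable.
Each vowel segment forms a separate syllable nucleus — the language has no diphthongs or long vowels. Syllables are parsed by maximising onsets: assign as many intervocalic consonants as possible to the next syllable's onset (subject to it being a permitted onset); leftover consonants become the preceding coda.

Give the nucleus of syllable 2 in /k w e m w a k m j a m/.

a

Vowels present: e, a, a; each is a nucleus, giving 3 syllables.
The second nucleus (vowel 2 from the left) is /a/.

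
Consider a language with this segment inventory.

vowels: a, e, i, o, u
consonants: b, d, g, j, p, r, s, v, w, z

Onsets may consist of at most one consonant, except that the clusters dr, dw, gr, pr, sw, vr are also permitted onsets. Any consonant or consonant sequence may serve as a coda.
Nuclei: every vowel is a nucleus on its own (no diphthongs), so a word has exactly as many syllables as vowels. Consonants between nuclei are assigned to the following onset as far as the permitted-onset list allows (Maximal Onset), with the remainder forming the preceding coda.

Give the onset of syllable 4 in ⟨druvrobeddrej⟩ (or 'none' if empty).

dr

Vowels present: u, o, e, e; each is a nucleus, giving 4 syllables.
V1 /u/ – V2 /o/: /vr/ is a licit onset in full, so it all attaches to the next syllable.
V2 /o/ – V3 /e/: /b/ → onset of the next syllable (single consonants are always licit onsets).
V3 /e/ – V4 /e/: /ddr/; trying suffixes from longest down, /dr/ is the first permitted one, so coda /d/ | onset /dr/.
Putting it together: dru.vro.bed.drej.
Syllable 4 is /drej/: onset /dr/, nucleus /e/, coda /j/.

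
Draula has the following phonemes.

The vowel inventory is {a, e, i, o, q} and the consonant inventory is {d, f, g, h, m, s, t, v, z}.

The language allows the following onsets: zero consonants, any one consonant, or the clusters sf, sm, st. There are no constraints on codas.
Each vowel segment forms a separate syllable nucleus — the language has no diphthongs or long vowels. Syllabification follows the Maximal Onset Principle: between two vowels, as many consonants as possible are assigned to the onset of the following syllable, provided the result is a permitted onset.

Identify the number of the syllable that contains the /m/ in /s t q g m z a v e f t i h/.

Vowels present: q, a, e, i; each is a nucleus, giving 4 syllables.
σ1/σ2 boundary: /gmz/; trying suffixes from longest down, /z/ is the first permitted one, so coda /gm/ | onset /z/.
σ2/σ3 boundary: just /v/ — single C goes to the following onset.
σ3/σ4 boundary: cluster /ft/ — the longest permitted-onset suffix is /t/; onset = /t/, preceding coda = /f/.
Syllabification: stqgm.za.vef.tih.
The /m/ is in the coda of syllable 1 (/stqgm/).

1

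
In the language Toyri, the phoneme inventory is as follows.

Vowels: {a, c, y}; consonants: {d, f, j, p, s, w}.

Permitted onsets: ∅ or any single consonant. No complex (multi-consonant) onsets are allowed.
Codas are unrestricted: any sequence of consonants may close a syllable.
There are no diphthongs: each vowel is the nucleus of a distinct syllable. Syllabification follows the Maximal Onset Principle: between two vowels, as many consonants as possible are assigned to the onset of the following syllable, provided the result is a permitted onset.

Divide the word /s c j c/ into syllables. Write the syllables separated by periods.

Nuclei (vowels): c, c → 2 syllables.
Between /c/ (V1) and /c/ (V2): /j/ → onset of the next syllable (single consonants are always licit onsets).

sc.jc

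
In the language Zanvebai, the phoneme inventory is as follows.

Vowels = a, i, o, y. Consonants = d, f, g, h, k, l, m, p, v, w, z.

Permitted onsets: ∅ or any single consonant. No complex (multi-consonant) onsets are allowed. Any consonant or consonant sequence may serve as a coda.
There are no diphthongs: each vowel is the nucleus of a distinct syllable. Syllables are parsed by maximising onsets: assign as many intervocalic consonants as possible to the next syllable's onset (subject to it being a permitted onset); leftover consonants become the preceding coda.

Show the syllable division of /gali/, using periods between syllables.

ga.li

Nuclei (vowels): a, i → 2 syllables.
σ1/σ2 boundary: /l/ is a single consonant, so it becomes the next onset.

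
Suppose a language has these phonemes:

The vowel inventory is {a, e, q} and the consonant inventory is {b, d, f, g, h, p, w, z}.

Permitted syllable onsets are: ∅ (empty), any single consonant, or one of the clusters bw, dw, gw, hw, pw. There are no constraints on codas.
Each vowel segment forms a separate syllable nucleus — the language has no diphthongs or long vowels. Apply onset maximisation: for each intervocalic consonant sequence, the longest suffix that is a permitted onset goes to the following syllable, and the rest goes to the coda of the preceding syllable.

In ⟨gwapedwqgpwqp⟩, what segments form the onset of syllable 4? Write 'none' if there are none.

Vowels present: a, e, q, q; each is a nucleus, giving 4 syllables.
V1 /a/ – V2 /e/: just /p/ — single C goes to the following onset.
V2 /e/ – V3 /q/: cluster /dw/ — /dw/ is itself a permitted onset, so the whole cluster goes right; preceding coda = ∅.
V3 /q/ – V4 /q/: /gpw/; trying suffixes from longest down, /pw/ is the first permitted one, so coda /g/ | onset /pw/.
Putting it together: gwa.pe.dwqg.pwqp.
Syllable 4 is /pwqp/: onset /pw/, nucleus /q/, coda /p/.

pw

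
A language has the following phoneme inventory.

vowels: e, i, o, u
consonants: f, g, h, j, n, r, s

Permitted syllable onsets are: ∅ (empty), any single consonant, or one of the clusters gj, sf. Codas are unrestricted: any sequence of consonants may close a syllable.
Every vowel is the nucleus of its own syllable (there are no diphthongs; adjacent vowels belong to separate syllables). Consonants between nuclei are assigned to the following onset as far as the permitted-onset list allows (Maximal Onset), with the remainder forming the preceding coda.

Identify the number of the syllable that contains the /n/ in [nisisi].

Nuclei (vowels): i, i, i → 3 syllables.
V1 /i/ – V2 /i/: /s/ is a single consonant, so it becomes the next onset.
V2 /i/ – V3 /i/: /s/ is a single consonant, so it becomes the next onset.
Putting it together: ni.si.si.
The /n/ is in the onset of syllable 1 (/ni/).

1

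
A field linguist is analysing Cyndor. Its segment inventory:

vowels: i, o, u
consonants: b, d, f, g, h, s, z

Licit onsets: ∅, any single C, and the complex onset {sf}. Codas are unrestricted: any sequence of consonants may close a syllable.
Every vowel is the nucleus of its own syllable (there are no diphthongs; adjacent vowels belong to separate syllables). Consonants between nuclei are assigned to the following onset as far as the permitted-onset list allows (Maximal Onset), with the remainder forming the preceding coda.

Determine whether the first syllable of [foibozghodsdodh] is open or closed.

Vowels present: o, i, o, o, o; each is a nucleus, giving 5 syllables.
σ1/σ2 boundary: no consonants, so the boundary falls immediately after /o/.
σ2/σ3 boundary: /b/ is a single consonant, so it becomes the next onset.
σ3/σ4 boundary: cluster /zgh/ — the longest permitted-onset suffix is /h/; onset = /h/, preceding coda = /zg/.
σ4/σ5 boundary: /dsd/; trying suffixes from longest down, /d/ is the first permitted one, so coda /ds/ | onset /d/.
Syllabification: fo.i.bozg.hods.dodh.
Syllable 1 is /fo/; it ends in its nucleus with no coda, so it is open.

open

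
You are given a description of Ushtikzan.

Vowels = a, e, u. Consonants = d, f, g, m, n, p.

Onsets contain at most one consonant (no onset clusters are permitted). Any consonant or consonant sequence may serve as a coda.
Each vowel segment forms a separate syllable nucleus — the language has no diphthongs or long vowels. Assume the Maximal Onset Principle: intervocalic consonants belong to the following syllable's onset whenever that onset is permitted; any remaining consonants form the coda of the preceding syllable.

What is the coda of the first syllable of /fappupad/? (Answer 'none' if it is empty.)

The vowels are a, u, a — 3 nuclei, so 3 syllables.
V1 /a/ – V2 /u/: /pp/ — longest licit onset from the right is /p/, leaving /p/ as coda.
V2 /u/ – V3 /a/: just /p/ — single C goes to the following onset.
Syllabification: fap.pu.pad.
Syllable 1 is /fap/: onset /f/, nucleus /a/, coda /p/.

p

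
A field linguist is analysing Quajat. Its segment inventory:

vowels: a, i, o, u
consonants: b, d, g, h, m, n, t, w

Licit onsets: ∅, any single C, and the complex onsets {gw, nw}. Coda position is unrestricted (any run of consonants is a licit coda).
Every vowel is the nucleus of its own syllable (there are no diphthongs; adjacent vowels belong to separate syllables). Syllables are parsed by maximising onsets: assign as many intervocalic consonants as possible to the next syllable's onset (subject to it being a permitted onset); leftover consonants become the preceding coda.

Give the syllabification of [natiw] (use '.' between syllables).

Nuclei (vowels): a, i → 2 syllables.
Between /a/ (V1) and /i/ (V2): /t/ is a single consonant, so it becomes the next onset.

na.tiw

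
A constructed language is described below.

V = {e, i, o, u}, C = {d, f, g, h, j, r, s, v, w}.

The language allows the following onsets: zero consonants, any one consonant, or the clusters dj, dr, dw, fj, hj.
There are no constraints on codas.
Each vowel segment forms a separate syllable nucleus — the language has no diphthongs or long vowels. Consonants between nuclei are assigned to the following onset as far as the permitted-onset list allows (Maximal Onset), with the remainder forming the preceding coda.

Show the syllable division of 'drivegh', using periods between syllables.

dri.vegh

Nuclei (vowels): i, e → 2 syllables.
σ1/σ2 boundary: /v/ → onset of the next syllable (single consonants are always licit onsets).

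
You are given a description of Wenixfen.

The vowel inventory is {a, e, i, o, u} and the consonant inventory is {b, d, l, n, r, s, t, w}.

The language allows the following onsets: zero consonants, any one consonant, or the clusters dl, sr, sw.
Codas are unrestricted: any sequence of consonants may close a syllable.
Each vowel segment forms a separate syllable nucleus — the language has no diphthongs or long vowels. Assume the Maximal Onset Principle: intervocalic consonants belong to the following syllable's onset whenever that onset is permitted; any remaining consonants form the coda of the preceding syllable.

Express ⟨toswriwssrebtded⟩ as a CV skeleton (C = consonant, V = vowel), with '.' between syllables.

Vowels present: o, i, e, e; each is a nucleus, giving 4 syllables.
V1 /o/ – V2 /i/: /swr/ splits as /sw/ + /r/ (/r/ is the longest suffix that is a licit onset).
V2 /i/ – V3 /e/: cluster /wssr/ — the longest permitted-onset suffix is /sr/; onset = /sr/, preceding coda = /ws/.
V3 /e/ – V4 /e/: /btd/ splits as /bt/ + /d/ (/d/ is the longest suffix that is a licit onset).
Putting it together: tosw.riws.srebt.ded.
Mapping each syllable to C/V: /tosw/ → CVCC, /riws/ → CVCC, /srebt/ → CCVCC, /ded/ → CVC.

CVCC.CVCC.CCVCC.CVC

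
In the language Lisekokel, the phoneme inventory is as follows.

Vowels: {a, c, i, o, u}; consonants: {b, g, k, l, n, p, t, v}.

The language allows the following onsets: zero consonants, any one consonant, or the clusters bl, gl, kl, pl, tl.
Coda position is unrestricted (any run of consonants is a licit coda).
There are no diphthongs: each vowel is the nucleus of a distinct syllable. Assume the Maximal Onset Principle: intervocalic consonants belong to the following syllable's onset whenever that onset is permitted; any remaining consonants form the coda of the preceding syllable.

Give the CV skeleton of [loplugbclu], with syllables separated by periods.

CV.CCVC.CV.CV

Nuclei (vowels): o, u, c, u → 4 syllables.
V1 /o/ – V2 /u/: /pl/ is a licit onset in full, so it all attaches to the next syllable.
V2 /u/ – V3 /c/: /gb/; trying suffixes from longest down, /b/ is the first permitted one, so coda /g/ | onset /b/.
V3 /c/ – V4 /u/: /l/ → onset of the next syllable (single consonants are always licit onsets).
Syllabification: lo.plug.bc.lu.
Mapping each syllable to C/V: /lo/ → CV, /plug/ → CCVC, /bc/ → CV, /lu/ → CV.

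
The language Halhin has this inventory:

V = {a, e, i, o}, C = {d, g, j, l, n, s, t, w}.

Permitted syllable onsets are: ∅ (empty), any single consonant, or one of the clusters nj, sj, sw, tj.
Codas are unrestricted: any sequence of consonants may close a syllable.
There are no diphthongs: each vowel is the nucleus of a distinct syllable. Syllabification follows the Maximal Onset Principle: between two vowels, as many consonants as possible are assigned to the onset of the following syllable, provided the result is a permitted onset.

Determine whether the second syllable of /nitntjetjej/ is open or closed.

open

Vowels present: i, e, e; each is a nucleus, giving 3 syllables.
V1 /i/ – V2 /e/: /tntj/ splits as /tn/ + /tj/ (/tj/ is the longest suffix that is a licit onset).
V2 /e/ – V3 /e/: /tj/ — entire cluster is a permitted onset → onset /tj/, coda ∅.
So the parse is nitn.tje.tjej.
Syllable 2 is /tje/; it ends in its nucleus with no coda, so it is open.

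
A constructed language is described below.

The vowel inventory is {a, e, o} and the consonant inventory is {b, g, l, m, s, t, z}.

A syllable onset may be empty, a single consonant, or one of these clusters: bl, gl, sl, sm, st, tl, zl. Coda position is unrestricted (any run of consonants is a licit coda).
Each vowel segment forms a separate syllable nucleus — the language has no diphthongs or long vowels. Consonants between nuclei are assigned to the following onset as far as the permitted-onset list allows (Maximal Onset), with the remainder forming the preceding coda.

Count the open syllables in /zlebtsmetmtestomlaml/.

1

The vowels are e, e, e, o, a — 5 nuclei, so 5 syllables.
Between /e/ (V1) and /e/ (V2): cluster /btsm/ — the longest permitted-onset suffix is /sm/; onset = /sm/, preceding coda = /bt/.
Between /e/ (V2) and /e/ (V3): /tmt/ splits as /tm/ + /t/ (/t/ is the longest suffix that is a licit onset).
Between /e/ (V3) and /o/ (V4): cluster /st/ — /st/ is itself a permitted onset, so the whole cluster goes right; preceding coda = ∅.
Between /o/ (V4) and /a/ (V5): cluster /ml/ — the longest permitted-onset suffix is /l/; onset = /l/, preceding coda = /m/.
Result: zlebt.smetm.te.stom.laml.
Classifying each syllable: /zlebt/ (closed), /smetm/ (closed), /te/ (open), /stom/ (closed), /laml/ (closed).
Open syllables: 1.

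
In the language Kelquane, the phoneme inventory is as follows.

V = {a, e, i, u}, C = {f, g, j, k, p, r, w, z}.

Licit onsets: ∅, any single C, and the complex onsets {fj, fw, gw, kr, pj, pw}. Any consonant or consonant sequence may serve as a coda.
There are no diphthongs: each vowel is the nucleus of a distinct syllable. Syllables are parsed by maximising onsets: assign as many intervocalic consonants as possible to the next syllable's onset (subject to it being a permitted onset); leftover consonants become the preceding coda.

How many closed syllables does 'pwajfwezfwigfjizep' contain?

Nuclei (vowels): a, e, i, i, e → 5 syllables.
V1 /a/ – V2 /e/: /jfw/ — longest licit onset from the right is /fw/, leaving /j/ as coda.
V2 /e/ – V3 /i/: cluster /zfw/ — the longest permitted-onset suffix is /fw/; onset = /fw/, preceding coda = /z/.
V3 /i/ – V4 /i/: /gfj/ splits as /g/ + /fj/ (/fj/ is the longest suffix that is a licit onset).
V4 /i/ – V5 /e/: /z/ → onset of the next syllable (single consonants are always licit onsets).
Result: pwaj.fwez.fwig.fji.zep.
Classifying each syllable: /pwaj/ (closed), /fwez/ (closed), /fwig/ (closed), /fji/ (open), /zep/ (closed).
Closed syllables: 4.

4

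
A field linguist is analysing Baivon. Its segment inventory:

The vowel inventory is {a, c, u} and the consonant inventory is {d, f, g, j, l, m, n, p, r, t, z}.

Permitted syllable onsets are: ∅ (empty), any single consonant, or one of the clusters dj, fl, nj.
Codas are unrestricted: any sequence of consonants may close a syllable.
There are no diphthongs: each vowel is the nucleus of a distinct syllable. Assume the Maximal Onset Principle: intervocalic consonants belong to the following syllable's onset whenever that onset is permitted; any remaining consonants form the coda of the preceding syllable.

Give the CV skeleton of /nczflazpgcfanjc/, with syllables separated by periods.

CVC.CCVCC.CV.CV.CCV

The vowels are c, a, c, a, c — 5 nuclei, so 5 syllables.
σ1/σ2 boundary: /zfl/ — longest licit onset from the right is /fl/, leaving /z/ as coda.
σ2/σ3 boundary: cluster /zpg/ — the longest permitted-onset suffix is /g/; onset = /g/, preceding coda = /zp/.
σ3/σ4 boundary: /f/ → onset of the next syllable (single consonants are always licit onsets).
σ4/σ5 boundary: /nj/ is a licit onset in full, so it all attaches to the next syllable.
Syllabification: ncz.flazp.gc.fa.njc.
Mapping each syllable to C/V: /ncz/ → CVC, /flazp/ → CCVCC, /gc/ → CV, /fa/ → CV, /njc/ → CCV.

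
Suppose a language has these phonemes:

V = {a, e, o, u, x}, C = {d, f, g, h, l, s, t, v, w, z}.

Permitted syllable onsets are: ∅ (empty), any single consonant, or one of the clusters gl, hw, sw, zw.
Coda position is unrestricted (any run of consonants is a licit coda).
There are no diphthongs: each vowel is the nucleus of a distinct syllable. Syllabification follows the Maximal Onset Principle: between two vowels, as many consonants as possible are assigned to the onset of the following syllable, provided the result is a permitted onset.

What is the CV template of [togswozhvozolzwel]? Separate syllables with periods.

CVC.CCVCC.CV.CVC.CCVC

Nuclei (vowels): o, o, o, o, e → 5 syllables.
V1 /o/ – V2 /o/: cluster /gsw/ — the longest permitted-onset suffix is /sw/; onset = /sw/, preceding coda = /g/.
V2 /o/ – V3 /o/: /zhv/; trying suffixes from longest down, /v/ is the first permitted one, so coda /zh/ | onset /v/.
V3 /o/ – V4 /o/: /z/ is a single consonant, so it becomes the next onset.
V4 /o/ – V5 /e/: /lzw/ — longest licit onset from the right is /zw/, leaving /l/ as coda.
So the parse is tog.swozh.vo.zol.zwel.
Mapping each syllable to C/V: /tog/ → CVC, /swozh/ → CCVCC, /vo/ → CV, /zol/ → CVC, /zwel/ → CCVC.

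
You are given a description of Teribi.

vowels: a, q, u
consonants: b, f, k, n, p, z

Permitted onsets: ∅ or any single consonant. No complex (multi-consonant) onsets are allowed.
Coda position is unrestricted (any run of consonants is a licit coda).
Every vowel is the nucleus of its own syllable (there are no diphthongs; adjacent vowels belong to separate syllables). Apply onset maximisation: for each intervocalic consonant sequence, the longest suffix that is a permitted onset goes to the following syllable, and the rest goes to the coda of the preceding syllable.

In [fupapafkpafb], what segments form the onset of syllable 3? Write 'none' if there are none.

The vowels are u, a, a, a — 4 nuclei, so 4 syllables.
/u…a/ gap (V1→V2): /p/ is a single consonant, so it becomes the next onset.
/a…a/ gap (V2→V3): just /p/ — single C goes to the following onset.
/a…a/ gap (V3→V4): cluster /fkp/ — the longest permitted-onset suffix is /p/; onset = /p/, preceding coda = /fk/.
Putting it together: fu.pa.pafk.pafb.
Syllable 3 is /pafk/: onset /p/, nucleus /a/, coda /fk/.

p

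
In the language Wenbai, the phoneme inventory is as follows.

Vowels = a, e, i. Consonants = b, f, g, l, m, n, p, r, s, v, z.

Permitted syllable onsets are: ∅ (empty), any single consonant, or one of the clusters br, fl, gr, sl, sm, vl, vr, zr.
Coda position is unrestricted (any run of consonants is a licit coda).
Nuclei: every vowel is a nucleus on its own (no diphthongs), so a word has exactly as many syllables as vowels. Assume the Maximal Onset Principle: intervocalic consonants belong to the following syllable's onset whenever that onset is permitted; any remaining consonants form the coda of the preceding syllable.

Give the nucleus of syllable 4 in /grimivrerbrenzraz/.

Nuclei (vowels): i, i, e, e, a → 5 syllables.
The fourth nucleus (vowel 4 from the left) is /e/.

e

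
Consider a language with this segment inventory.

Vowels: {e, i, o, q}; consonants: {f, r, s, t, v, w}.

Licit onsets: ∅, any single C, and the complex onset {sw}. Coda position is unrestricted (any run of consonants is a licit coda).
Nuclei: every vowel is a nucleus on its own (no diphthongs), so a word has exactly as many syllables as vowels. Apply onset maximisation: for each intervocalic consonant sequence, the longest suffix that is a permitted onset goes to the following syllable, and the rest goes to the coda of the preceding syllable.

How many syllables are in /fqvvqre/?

3

Nuclei (vowels): q, q, e → 3 syllables.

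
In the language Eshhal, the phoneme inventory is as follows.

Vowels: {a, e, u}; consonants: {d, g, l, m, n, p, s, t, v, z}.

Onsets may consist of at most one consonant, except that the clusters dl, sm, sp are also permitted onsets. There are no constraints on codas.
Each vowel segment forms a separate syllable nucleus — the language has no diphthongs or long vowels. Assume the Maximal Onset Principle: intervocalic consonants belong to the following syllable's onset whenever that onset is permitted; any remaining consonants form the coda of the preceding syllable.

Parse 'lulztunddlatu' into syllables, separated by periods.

lulz.tund.dla.tu

The vowels are u, u, a, u — 4 nuclei, so 4 syllables.
Between /u/ (V1) and /u/ (V2): /lzt/ — longest licit onset from the right is /t/, leaving /lz/ as coda.
Between /u/ (V2) and /a/ (V3): /nddl/ splits as /nd/ + /dl/ (/dl/ is the longest suffix that is a licit onset).
Between /a/ (V3) and /u/ (V4): /t/ is a single consonant, so it becomes the next onset.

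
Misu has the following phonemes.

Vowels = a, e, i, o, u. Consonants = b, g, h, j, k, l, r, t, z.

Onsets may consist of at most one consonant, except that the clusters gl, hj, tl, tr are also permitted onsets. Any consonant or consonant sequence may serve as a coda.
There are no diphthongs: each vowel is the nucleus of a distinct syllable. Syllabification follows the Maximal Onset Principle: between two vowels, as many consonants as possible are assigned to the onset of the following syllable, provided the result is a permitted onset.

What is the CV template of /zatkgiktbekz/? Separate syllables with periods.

CVCC.CVCC.CVCC

Nuclei (vowels): a, i, e → 3 syllables.
σ1/σ2 boundary: cluster /tkg/ — the longest permitted-onset suffix is /g/; onset = /g/, preceding coda = /tk/.
σ2/σ3 boundary: cluster /ktb/ — the longest permitted-onset suffix is /b/; onset = /b/, preceding coda = /kt/.
So the parse is zatk.gikt.bekz.
Mapping each syllable to C/V: /zatk/ → CVCC, /gikt/ → CVCC, /bekz/ → CVCC.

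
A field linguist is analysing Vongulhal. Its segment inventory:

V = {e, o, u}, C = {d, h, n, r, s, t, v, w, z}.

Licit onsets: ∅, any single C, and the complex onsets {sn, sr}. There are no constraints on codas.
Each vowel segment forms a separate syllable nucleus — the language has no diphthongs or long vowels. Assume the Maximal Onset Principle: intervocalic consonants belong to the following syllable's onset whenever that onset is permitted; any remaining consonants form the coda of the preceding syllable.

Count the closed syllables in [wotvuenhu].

2

The vowels are o, u, e, u — 4 nuclei, so 4 syllables.
/o…u/ gap (V1→V2): cluster /tv/ — the longest permitted-onset suffix is /v/; onset = /v/, preceding coda = /t/.
/u…e/ gap (V2→V3): nothing intervenes; syllable break is V.V.
/e…u/ gap (V3→V4): cluster /nh/ — the longest permitted-onset suffix is /h/; onset = /h/, preceding coda = /n/.
So the parse is wot.vu.en.hu.
Classifying each syllable: /wot/ (closed), /vu/ (open), /en/ (closed), /hu/ (open).
Closed syllables: 2.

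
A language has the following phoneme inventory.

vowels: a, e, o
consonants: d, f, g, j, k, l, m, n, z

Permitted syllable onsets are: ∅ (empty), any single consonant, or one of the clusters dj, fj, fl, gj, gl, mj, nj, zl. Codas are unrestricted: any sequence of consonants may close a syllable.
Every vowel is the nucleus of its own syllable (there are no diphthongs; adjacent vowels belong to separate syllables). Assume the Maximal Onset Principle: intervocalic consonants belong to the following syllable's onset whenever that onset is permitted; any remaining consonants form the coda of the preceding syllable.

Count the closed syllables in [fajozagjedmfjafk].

2

Nuclei (vowels): a, o, a, e, a → 5 syllables.
σ1/σ2 boundary: /j/ is a single consonant, so it becomes the next onset.
σ2/σ3 boundary: /z/ is a single consonant, so it becomes the next onset.
σ3/σ4 boundary: cluster /gj/ — /gj/ is itself a permitted onset, so the whole cluster goes right; preceding coda = ∅.
σ4/σ5 boundary: cluster /dmfj/ — the longest permitted-onset suffix is /fj/; onset = /fj/, preceding coda = /dm/.
Putting it together: fa.jo.za.gjedm.fjafk.
Classifying each syllable: /fa/ (open), /jo/ (open), /za/ (open), /gjedm/ (closed), /fjafk/ (closed).
Closed syllables: 2.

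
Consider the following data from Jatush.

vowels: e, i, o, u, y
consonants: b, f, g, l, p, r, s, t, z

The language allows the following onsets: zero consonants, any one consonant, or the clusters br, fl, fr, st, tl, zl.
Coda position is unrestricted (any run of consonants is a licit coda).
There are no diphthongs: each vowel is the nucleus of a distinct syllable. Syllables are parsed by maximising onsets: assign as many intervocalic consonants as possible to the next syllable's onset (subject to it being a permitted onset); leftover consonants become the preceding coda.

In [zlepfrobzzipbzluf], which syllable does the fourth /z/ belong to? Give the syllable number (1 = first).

4

The vowels are e, o, i, u — 4 nuclei, so 4 syllables.
V1 /e/ – V2 /o/: /pfr/ — longest licit onset from the right is /fr/, leaving /p/ as coda.
V2 /o/ – V3 /i/: /bzz/; trying suffixes from longest down, /z/ is the first permitted one, so coda /bz/ | onset /z/.
V3 /i/ – V4 /u/: /pbzl/ splits as /pb/ + /zl/ (/zl/ is the longest suffix that is a licit onset).
Syllabification: zlep.frobz.zipb.zluf.
The fourth /z/ is in the onset of syllable 4 (/zluf/).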